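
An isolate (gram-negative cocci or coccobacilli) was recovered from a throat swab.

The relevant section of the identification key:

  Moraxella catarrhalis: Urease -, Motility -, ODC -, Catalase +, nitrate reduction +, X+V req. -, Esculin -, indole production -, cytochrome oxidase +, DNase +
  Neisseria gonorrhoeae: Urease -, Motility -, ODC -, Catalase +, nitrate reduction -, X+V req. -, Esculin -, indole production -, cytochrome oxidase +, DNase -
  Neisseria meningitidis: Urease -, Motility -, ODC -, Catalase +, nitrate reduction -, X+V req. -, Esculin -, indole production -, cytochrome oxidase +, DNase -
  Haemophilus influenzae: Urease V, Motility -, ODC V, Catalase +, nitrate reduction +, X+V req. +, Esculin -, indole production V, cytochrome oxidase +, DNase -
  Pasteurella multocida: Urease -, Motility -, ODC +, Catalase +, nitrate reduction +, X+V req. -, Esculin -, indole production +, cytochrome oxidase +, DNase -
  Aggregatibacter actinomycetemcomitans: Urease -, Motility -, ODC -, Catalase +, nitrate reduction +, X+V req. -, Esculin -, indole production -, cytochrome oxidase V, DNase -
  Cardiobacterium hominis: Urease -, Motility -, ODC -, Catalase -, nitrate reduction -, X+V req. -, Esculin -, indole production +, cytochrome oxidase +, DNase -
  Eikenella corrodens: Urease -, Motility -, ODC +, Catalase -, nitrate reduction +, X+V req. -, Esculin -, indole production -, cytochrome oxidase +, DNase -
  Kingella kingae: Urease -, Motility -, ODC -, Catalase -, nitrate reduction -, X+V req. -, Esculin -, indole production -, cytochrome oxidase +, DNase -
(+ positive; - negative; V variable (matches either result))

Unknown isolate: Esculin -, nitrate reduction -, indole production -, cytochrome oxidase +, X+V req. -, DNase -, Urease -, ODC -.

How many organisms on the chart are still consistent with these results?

3

nitrate reduction -: excludes 5 organisms — 4 left.
ODC -: all 4 remaining candidates are consistent.
Urease -: all 4 remaining candidates are consistent.
cytochrome oxidase +: all 4 remaining candidates are consistent.
Esculin -: all 4 remaining candidates are consistent.
X+V req. -: all 4 remaining candidates are consistent.
DNase -: all 4 remaining candidates are consistent.
indole production -: excludes Cardiobacterium hominis — 3 left.
Still consistent: Kingella kingae, Neisseria gonorrhoeae, Neisseria meningitidis.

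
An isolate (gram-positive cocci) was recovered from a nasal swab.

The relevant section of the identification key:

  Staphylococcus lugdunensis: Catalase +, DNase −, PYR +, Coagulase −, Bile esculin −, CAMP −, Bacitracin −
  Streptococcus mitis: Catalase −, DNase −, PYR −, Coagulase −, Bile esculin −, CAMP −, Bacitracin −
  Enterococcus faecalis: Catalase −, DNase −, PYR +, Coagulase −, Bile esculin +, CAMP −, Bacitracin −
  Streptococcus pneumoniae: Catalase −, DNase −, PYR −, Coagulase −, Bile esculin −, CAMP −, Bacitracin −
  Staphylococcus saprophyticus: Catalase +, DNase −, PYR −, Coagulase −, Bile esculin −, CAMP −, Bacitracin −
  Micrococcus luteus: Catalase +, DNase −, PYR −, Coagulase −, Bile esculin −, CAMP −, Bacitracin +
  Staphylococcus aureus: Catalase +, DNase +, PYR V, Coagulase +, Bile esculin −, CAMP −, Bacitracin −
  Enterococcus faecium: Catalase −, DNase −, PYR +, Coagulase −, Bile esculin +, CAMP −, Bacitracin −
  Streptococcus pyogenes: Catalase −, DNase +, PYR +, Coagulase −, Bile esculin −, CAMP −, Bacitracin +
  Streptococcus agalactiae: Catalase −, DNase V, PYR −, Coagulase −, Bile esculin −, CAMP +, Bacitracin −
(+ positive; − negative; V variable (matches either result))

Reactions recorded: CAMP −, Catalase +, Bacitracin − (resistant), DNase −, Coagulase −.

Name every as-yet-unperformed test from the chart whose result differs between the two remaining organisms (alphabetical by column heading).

CAMP −: excludes Streptococcus agalactiae — 9 left.
Coagulase −: excludes Staphylococcus aureus — 8 left.
Catalase +: excludes 5 organisms — 3 left.
DNase −: all 3 remaining candidates are consistent.
Bacitracin −: excludes Micrococcus luteus — 2 left.
Two candidates remain: Staphylococcus lugdunensis and Staphylococcus saprophyticus.
  PYR: Staphylococcus lugdunensis +, Staphylococcus saprophyticus − — discriminates.
  Bile esculin: − vs − — same for both, does not separate.

PYR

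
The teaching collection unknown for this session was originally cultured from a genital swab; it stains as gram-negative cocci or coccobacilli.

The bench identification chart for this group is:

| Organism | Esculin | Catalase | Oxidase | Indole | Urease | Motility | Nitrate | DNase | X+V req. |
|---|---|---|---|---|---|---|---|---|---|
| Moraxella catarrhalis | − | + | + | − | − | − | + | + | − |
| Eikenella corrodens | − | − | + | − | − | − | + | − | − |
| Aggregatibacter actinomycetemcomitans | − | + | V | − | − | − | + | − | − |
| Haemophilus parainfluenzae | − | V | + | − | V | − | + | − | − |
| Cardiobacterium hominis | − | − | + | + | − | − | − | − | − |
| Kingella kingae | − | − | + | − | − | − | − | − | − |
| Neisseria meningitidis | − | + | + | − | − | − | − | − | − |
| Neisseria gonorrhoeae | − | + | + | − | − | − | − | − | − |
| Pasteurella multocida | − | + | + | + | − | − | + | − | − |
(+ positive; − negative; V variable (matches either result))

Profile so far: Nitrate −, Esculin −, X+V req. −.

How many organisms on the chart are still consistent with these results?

X+V req. −: all 9 remaining candidates are consistent.
Nitrate −: excludes 5 organisms — 4 left.
Esculin −: all 4 remaining candidates are consistent.
Still consistent: Cardiobacterium hominis, Kingella kingae, Neisseria gonorrhoeae, Neisseria meningitidis.

4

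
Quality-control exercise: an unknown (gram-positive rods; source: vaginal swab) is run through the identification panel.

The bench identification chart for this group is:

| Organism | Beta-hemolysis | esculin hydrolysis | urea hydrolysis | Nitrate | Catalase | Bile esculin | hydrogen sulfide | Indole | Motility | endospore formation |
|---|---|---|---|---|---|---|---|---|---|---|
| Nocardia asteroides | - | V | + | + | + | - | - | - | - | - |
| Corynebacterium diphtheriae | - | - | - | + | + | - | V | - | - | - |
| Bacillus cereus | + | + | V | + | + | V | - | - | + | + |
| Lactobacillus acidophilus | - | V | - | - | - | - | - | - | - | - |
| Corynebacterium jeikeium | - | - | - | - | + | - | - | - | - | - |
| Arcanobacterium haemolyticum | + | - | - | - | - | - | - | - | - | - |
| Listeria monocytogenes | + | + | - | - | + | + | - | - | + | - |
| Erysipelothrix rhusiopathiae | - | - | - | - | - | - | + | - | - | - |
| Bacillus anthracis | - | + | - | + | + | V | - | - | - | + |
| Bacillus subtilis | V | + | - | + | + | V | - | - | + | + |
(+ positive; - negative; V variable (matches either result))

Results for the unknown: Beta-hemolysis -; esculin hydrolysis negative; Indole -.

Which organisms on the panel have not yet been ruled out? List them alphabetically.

Corynebacterium diphtheriae, Corynebacterium jeikeium, Erysipelothrix rhusiopathiae, Lactobacillus acidophilus, Nocardia asteroides

Indole -: all 10 remaining candidates are consistent.
esculin hydrolysis -: excludes Bacillus cereus, Listeria monocytogenes, Bacillus anthracis, Bacillus subtilis — 6 left.
Beta-hemolysis -: excludes Arcanobacterium haemolyticum — 5 left.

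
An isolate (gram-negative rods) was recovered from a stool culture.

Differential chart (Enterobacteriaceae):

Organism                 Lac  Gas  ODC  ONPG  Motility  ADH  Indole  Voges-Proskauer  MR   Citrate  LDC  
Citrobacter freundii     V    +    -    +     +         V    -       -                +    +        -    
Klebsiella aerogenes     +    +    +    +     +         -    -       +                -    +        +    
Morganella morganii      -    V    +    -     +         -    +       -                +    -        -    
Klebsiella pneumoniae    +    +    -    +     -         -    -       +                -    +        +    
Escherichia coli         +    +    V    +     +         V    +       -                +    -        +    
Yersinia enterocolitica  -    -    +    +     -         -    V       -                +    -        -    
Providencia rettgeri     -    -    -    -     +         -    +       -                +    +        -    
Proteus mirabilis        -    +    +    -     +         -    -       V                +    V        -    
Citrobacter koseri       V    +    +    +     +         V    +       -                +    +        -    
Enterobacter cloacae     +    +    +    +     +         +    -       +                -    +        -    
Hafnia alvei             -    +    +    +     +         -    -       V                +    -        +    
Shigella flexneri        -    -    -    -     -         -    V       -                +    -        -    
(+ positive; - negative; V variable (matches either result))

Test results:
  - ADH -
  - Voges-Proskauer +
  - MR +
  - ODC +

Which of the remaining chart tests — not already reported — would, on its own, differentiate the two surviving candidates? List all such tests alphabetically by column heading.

LDC, ONPG

ADH -: excludes Enterobacter cloacae — 11 left.
ODC +: excludes Citrobacter freundii, Klebsiella pneumoniae, Providencia rettgeri, Shigella flexneri — 7 left.
MR +: excludes Klebsiella aerogenes — 6 left.
Voges-Proskauer +: excludes Morganella morganii, Escherichia coli, Yersinia enterocolitica, Citrobacter koseri — 2 left.
Two candidates remain: Hafnia alvei and Proteus mirabilis.
  Lac: - vs - — same for both, does not separate.
  Gas: + vs + — same for both, does not separate.
  ONPG: Hafnia alvei +, Proteus mirabilis - — discriminates.
  Motility: + vs + — same for both, does not separate.
  Indole: - vs - — same for both, does not separate.
  Citrate: - vs V — variable for at least one, does not separate.
  LDC: Hafnia alvei +, Proteus mirabilis - — discriminates.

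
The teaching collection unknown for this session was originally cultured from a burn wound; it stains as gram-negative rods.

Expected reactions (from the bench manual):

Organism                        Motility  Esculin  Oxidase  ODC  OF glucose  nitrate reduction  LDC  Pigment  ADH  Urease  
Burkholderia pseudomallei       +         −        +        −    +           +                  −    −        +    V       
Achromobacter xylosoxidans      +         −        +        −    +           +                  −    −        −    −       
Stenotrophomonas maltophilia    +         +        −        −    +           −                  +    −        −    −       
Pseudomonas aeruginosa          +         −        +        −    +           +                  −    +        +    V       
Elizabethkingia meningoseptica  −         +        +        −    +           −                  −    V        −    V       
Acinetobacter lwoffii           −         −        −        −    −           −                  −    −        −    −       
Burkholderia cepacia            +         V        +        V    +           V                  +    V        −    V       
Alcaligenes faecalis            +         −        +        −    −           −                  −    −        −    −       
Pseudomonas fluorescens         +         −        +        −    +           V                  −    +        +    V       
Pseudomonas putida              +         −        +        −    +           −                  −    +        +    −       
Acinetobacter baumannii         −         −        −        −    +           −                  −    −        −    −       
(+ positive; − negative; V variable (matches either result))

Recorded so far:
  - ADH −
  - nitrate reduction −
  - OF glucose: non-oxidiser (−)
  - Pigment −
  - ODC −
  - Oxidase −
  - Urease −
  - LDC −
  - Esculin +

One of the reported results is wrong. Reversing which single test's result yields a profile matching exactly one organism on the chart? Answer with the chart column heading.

As reported, no row in the chart matches all 9 reactions.
Reversing Pigment → still no organism matches.
Reversing ADH → still no organism matches.
Reversing ODC → still no organism matches.
Reversing OF glucose → still no organism matches.
Reversing Oxidase → still no organism matches.
Reversing Esculin (to −) → unique match: Acinetobacter lwoffii.
Reversing nitrate reduction → still no organism matches.
Reversing Urease → still no organism matches.
Reversing LDC → still no organism matches.

Esculin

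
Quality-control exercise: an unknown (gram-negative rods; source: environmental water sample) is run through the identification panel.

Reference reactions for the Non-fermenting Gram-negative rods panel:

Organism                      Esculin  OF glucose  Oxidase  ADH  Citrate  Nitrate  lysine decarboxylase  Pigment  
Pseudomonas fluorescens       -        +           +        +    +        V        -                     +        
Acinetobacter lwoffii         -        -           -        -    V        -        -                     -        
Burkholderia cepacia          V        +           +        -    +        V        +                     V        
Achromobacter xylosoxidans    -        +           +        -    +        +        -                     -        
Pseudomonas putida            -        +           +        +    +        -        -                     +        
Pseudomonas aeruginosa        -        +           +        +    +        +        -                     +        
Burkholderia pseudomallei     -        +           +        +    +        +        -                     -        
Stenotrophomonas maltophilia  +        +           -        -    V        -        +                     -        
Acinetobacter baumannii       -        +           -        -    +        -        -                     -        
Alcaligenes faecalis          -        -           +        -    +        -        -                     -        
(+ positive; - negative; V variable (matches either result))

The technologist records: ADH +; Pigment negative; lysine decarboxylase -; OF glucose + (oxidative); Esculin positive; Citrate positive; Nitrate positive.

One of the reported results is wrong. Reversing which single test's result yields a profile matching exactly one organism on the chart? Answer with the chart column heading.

Esculin

As reported, no row in the chart matches all 7 reactions.
Reversing Citrate → still no organism matches.
Reversing OF glucose → still no organism matches.
Reversing Nitrate → still no organism matches.
Reversing Esculin (to -) → unique match: Burkholderia pseudomallei.
Reversing Pigment → still no organism matches.
Reversing ADH → still no organism matches.
Reversing lysine decarboxylase → still no organism matches.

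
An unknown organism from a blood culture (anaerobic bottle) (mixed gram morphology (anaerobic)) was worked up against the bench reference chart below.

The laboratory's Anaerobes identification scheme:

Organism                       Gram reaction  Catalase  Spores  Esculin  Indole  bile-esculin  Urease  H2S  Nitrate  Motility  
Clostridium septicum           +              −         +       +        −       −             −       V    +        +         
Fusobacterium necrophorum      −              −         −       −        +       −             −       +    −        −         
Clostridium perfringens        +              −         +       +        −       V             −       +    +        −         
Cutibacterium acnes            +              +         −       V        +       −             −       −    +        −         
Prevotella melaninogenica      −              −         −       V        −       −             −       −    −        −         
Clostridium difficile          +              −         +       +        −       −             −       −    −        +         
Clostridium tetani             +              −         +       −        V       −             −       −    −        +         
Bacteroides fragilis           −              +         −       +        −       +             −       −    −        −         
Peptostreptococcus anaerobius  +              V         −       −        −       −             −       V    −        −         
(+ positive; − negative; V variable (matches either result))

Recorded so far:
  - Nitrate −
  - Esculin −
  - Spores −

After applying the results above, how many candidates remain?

3

Esculin −: excludes Clostridium septicum, Clostridium perfringens, Clostridium difficile, Bacteroides fragilis — 5 left.
Spores −: excludes Clostridium tetani — 4 left.
Nitrate −: excludes Cutibacterium acnes — 3 left.
Still consistent: Fusobacterium necrophorum, Peptostreptococcus anaerobius, Prevotella melaninogenica.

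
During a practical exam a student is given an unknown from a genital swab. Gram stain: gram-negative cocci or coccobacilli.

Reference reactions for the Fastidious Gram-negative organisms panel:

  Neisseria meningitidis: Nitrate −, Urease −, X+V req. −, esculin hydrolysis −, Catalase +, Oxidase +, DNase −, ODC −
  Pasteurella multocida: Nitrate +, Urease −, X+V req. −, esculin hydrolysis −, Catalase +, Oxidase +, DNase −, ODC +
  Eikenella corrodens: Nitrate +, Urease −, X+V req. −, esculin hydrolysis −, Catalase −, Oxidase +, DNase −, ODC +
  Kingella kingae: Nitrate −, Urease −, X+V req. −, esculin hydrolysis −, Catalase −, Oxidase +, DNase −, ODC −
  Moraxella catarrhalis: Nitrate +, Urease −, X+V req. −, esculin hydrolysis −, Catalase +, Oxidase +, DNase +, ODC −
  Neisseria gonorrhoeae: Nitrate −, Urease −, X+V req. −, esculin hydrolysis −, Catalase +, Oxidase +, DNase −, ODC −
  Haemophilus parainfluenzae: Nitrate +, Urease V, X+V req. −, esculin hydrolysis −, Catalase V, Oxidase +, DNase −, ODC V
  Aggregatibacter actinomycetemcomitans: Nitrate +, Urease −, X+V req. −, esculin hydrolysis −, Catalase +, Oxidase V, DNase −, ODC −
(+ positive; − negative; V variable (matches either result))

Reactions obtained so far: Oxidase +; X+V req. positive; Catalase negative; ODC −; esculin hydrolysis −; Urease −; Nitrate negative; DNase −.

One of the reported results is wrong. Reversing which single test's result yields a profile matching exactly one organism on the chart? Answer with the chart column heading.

X+V req.

As reported, no row in the chart matches all 8 reactions.
Reversing esculin hydrolysis → still no organism matches.
Reversing ODC → still no organism matches.
Reversing Nitrate → still no organism matches.
Reversing Urease → still no organism matches.
Reversing DNase → still no organism matches.
Reversing X+V req. (to −) → unique match: Kingella kingae.
Reversing Oxidase → still no organism matches.
Reversing Catalase → still no organism matches.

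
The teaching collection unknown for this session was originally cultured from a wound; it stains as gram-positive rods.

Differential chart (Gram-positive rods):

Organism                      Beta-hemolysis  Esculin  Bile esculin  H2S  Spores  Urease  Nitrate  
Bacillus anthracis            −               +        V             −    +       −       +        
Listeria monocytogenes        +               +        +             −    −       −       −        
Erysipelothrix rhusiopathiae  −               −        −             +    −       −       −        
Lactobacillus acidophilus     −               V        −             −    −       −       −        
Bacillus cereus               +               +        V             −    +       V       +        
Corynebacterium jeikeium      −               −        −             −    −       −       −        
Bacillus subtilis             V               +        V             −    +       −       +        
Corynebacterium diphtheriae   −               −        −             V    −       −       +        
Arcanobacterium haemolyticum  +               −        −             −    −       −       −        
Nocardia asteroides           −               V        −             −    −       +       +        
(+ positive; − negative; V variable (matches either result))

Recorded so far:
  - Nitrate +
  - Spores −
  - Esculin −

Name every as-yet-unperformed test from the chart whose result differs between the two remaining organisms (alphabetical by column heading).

Urease

Esculin −: excludes Bacillus anthracis, Listeria monocytogenes, Bacillus cereus, Bacillus subtilis — 6 left.
Nitrate +: excludes Erysipelothrix rhusiopathiae, Lactobacillus acidophilus, Corynebacterium jeikeium, Arcanobacterium haemolyticum — 2 left.
Spores −: all 2 remaining candidates are consistent.
Two candidates remain: Corynebacterium diphtheriae and Nocardia asteroides.
  Beta-hemolysis: − vs − — same for both, does not separate.
  Bile esculin: − vs − — same for both, does not separate.
  H2S: V vs − — variable for at least one, does not separate.
  Urease: Corynebacterium diphtheriae −, Nocardia asteroides + — discriminates.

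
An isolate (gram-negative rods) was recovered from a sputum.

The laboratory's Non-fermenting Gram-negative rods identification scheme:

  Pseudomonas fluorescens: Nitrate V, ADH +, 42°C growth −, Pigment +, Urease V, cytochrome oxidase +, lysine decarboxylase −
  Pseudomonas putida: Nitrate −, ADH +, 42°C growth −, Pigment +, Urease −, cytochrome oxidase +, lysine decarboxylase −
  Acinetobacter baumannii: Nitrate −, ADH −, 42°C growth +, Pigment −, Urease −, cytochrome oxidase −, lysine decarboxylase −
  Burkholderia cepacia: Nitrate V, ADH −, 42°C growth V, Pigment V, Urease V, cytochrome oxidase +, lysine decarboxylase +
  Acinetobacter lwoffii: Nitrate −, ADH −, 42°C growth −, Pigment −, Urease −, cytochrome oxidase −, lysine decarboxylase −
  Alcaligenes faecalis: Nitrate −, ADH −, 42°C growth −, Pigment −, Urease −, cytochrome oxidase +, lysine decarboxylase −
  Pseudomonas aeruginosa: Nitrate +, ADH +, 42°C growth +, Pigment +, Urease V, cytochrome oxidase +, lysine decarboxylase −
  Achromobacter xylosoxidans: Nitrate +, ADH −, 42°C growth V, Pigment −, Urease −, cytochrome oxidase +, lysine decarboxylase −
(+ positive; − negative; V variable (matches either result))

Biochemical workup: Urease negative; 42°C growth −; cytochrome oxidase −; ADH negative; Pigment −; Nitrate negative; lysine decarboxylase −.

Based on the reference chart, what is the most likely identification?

ADH −: excludes Pseudomonas fluorescens, Pseudomonas putida, Pseudomonas aeruginosa — 5 left.
Pigment −: all 5 remaining candidates are consistent.
42°C growth −: excludes Acinetobacter baumannii — 4 left.
Urease −: all 4 remaining candidates are consistent.
cytochrome oxidase −: excludes Burkholderia cepacia, Alcaligenes faecalis, Achromobacter xylosoxidans — 1 left.
Nitrate −: the one remaining candidate is consistent.
lysine decarboxylase −: the one remaining candidate is consistent.

Acinetobacter lwoffii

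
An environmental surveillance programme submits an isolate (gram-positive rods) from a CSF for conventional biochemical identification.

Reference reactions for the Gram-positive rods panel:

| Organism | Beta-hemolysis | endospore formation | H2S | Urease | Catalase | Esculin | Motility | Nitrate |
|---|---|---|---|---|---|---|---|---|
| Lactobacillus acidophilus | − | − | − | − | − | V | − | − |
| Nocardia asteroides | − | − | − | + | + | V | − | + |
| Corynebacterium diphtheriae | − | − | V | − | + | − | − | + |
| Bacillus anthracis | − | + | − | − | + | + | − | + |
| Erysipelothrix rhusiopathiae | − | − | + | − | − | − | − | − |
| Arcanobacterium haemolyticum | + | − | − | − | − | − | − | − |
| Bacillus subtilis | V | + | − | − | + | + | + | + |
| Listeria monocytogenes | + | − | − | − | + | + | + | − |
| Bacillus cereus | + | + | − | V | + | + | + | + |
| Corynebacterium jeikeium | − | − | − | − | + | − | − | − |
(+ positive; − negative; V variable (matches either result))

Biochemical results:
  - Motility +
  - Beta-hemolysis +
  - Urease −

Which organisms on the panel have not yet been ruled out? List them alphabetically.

Bacillus cereus, Bacillus subtilis, Listeria monocytogenes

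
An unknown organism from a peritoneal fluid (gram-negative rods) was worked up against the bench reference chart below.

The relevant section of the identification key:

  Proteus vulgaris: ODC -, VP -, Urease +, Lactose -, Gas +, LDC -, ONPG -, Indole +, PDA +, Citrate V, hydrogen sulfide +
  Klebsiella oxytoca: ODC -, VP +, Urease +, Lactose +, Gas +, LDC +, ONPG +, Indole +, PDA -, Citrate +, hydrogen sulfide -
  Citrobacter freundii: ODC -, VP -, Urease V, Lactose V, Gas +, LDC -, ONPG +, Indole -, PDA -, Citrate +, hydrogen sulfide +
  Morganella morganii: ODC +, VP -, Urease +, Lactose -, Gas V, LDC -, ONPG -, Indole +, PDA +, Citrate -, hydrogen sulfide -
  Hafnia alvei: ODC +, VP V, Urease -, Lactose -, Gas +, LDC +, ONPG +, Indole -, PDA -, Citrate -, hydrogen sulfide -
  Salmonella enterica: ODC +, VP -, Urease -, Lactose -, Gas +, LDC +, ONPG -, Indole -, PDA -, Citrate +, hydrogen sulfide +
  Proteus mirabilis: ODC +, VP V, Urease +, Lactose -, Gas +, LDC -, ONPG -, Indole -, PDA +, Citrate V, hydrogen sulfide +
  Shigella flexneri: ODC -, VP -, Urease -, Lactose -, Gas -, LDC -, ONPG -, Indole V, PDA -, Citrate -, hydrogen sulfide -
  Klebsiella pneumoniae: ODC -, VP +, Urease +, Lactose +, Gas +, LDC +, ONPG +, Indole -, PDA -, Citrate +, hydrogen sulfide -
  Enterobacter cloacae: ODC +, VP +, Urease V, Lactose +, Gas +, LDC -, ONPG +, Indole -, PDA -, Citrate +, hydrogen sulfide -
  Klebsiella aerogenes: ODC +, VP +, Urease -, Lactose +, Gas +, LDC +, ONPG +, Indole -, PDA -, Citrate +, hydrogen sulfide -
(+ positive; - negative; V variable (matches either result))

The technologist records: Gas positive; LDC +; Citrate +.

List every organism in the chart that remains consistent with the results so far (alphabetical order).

Klebsiella aerogenes, Klebsiella oxytoca, Klebsiella pneumoniae, Salmonella enterica

Gas +: excludes Shigella flexneri — 10 left.
Citrate +: excludes Morganella morganii, Hafnia alvei — 8 left.
LDC +: excludes Proteus vulgaris, Citrobacter freundii, Proteus mirabilis, Enterobacter cloacae — 4 left.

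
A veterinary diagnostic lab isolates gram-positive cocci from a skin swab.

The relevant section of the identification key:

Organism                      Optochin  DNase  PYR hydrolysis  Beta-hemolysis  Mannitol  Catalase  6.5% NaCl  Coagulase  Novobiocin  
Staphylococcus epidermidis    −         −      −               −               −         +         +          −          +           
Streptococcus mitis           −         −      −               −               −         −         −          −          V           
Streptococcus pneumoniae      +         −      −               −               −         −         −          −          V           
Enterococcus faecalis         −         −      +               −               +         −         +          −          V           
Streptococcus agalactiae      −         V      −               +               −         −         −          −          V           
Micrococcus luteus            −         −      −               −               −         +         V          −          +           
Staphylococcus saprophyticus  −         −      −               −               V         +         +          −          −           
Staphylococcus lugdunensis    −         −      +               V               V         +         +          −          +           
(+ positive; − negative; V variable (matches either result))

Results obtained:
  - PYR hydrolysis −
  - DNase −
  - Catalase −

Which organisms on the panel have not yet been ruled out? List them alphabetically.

Catalase −: excludes Staphylococcus epidermidis, Micrococcus luteus, Staphylococcus saprophyticus, Staphylococcus lugdunensis — 4 left.
PYR hydrolysis −: excludes Enterococcus faecalis — 3 left.
DNase −: all 3 remaining candidates are consistent.

Streptococcus agalactiae, Streptococcus mitis, Streptococcus pneumoniae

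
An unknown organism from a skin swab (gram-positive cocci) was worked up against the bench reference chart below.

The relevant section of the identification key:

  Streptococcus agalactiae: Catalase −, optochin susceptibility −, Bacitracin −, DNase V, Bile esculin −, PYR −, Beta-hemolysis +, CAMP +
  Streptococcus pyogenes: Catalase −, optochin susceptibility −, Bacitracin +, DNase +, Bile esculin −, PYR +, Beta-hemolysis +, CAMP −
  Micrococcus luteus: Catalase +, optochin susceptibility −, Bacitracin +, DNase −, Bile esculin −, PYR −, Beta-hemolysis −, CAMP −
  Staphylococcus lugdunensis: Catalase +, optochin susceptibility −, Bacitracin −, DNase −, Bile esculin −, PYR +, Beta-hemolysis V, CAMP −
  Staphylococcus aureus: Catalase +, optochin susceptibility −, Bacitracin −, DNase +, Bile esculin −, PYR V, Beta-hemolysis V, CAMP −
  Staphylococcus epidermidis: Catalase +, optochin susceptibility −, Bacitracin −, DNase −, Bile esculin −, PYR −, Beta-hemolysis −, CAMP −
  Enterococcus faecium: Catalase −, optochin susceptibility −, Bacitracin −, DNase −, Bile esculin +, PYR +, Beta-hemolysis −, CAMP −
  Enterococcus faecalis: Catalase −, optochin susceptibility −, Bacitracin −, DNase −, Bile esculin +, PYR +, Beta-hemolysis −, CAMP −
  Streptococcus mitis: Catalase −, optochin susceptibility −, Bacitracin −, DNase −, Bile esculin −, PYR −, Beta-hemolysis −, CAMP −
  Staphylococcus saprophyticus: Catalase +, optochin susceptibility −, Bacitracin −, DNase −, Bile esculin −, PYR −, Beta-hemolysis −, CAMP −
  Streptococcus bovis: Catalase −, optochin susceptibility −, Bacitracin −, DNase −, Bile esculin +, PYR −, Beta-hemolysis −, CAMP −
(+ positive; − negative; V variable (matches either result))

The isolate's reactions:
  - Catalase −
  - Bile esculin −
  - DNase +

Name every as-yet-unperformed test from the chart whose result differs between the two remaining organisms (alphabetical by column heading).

Bacitracin, CAMP, PYR

Bile esculin −: excludes Enterococcus faecium, Enterococcus faecalis, Streptococcus bovis — 8 left.
Catalase −: excludes 5 organisms — 3 left.
DNase +: excludes Streptococcus mitis — 2 left.
Two candidates remain: Streptococcus agalactiae and Streptococcus pyogenes.
  optochin susceptibility: − vs − — same for both, does not separate.
  Bacitracin: Streptococcus agalactiae −, Streptococcus pyogenes + — discriminates.
  PYR: Streptococcus agalactiae −, Streptococcus pyogenes + — discriminates.
  Beta-hemolysis: + vs + — same for both, does not separate.
  CAMP: Streptococcus agalactiae +, Streptococcus pyogenes − — discriminates.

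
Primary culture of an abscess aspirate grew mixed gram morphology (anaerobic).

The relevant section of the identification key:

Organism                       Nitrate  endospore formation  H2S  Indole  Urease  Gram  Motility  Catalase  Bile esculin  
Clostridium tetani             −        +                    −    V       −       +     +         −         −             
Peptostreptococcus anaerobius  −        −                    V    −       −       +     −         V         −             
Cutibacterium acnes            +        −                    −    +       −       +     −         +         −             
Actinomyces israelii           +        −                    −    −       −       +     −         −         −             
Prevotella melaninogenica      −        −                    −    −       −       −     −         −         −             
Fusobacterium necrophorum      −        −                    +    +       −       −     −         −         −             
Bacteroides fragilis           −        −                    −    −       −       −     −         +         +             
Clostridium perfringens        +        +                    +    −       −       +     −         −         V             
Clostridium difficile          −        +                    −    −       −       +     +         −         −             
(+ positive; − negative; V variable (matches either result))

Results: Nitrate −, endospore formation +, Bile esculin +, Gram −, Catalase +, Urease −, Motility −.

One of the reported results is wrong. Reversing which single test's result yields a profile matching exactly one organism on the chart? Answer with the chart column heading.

As reported, no row in the chart matches all 7 reactions.
Reversing Bile esculin → still no organism matches.
Reversing Nitrate → still no organism matches.
Reversing Gram → still no organism matches.
Reversing Catalase → still no organism matches.
Reversing Motility → still no organism matches.
Reversing endospore formation (to −) → unique match: Bacteroides fragilis.
Reversing Urease → still no organism matches.

endospore formation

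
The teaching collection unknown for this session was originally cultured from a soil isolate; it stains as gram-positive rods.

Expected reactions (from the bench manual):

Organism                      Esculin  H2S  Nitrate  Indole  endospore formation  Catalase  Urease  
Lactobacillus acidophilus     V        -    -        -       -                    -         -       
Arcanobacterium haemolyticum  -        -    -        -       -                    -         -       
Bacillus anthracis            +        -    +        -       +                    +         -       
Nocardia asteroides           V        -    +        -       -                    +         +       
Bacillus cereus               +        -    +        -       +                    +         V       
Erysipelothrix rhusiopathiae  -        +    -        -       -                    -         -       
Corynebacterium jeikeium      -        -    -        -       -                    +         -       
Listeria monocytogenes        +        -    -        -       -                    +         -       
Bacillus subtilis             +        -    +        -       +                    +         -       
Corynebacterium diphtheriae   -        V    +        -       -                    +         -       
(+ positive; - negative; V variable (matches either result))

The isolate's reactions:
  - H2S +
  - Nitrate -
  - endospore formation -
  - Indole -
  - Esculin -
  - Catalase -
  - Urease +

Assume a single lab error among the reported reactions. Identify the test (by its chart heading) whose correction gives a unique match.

Urease

As reported, no row in the chart matches all 7 reactions.
Reversing Catalase → still no organism matches.
Reversing endospore formation → still no organism matches.
Reversing Esculin → still no organism matches.
Reversing Urease (to -) → unique match: Erysipelothrix rhusiopathiae.
Reversing Indole → still no organism matches.
Reversing Nitrate → still no organism matches.
Reversing H2S → still no organism matches.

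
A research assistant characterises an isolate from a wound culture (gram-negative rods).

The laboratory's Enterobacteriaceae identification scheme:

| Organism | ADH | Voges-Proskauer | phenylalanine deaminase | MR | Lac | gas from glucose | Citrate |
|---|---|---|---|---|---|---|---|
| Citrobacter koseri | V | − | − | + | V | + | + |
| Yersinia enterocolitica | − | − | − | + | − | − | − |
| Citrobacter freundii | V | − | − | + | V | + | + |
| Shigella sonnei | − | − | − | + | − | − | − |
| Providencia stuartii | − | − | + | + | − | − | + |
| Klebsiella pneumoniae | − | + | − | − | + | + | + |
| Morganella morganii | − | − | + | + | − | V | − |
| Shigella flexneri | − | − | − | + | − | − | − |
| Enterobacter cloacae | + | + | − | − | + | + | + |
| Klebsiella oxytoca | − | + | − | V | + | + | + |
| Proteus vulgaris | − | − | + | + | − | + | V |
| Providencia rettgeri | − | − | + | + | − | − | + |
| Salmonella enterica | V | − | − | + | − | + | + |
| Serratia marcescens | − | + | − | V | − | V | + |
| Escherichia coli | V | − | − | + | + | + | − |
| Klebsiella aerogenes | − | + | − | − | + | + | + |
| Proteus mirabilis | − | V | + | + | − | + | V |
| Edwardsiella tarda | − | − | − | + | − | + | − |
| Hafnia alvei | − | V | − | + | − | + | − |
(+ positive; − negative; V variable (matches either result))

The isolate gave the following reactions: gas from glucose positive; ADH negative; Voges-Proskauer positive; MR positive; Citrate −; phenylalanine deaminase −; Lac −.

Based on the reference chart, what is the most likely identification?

Hafnia alvei

Voges-Proskauer +: excludes 12 organisms — 7 left.
phenylalanine deaminase −: excludes Proteus mirabilis — 6 left.
ADH −: excludes Enterobacter cloacae — 5 left.
gas from glucose +: all 5 remaining candidates are consistent.
Lac −: excludes Klebsiella pneumoniae, Klebsiella oxytoca, Klebsiella aerogenes — 2 left.
MR +: all 2 remaining candidates are consistent.
Citrate −: excludes Serratia marcescens — 1 left.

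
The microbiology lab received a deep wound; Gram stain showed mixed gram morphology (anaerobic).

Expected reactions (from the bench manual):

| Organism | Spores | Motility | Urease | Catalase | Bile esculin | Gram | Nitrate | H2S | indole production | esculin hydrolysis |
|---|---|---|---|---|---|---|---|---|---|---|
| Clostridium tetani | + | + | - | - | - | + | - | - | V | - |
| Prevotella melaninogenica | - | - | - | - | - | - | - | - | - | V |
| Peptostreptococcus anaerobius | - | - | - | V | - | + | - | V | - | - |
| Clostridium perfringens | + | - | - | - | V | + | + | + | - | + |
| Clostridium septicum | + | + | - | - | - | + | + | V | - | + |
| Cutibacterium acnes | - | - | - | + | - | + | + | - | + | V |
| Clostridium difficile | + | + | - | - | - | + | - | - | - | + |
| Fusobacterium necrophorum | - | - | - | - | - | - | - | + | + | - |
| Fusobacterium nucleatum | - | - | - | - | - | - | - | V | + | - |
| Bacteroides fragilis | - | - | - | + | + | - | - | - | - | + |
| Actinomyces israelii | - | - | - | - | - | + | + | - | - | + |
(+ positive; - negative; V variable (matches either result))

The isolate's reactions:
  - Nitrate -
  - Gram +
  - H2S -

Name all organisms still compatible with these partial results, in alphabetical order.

Clostridium difficile, Clostridium tetani, Peptostreptococcus anaerobius

H2S -: excludes Clostridium perfringens, Fusobacterium necrophorum — 9 left.
Gram +: excludes Prevotella melaninogenica, Fusobacterium nucleatum, Bacteroides fragilis — 6 left.
Nitrate -: excludes Clostridium septicum, Cutibacterium acnes, Actinomyces israelii — 3 left.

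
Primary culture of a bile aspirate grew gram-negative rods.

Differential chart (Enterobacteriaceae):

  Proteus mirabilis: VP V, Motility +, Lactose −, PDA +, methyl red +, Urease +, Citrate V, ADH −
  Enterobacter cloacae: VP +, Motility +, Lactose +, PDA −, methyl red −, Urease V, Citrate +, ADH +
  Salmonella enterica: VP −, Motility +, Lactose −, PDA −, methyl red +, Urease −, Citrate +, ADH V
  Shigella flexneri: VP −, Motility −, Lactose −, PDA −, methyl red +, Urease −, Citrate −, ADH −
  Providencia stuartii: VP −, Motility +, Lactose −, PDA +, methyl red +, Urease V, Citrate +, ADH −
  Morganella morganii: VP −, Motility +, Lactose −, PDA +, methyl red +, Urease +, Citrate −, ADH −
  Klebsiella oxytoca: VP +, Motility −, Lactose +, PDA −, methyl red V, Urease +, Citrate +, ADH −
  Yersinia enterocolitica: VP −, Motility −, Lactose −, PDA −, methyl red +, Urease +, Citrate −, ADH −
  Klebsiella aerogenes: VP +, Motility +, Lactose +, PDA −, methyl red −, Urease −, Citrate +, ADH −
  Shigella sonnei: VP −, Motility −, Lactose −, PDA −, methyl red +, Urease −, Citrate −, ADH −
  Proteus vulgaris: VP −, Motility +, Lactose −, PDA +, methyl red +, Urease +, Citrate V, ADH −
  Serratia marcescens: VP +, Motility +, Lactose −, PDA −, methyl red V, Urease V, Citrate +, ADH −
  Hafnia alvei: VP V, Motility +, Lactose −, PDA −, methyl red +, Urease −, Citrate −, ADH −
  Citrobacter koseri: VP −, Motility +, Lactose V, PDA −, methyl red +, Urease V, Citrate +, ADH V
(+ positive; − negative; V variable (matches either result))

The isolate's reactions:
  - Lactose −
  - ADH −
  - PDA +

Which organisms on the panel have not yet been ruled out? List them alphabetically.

Morganella morganii, Proteus mirabilis, Proteus vulgaris, Providencia stuartii

PDA +: excludes 10 organisms — 4 left.
ADH −: all 4 remaining candidates are consistent.
Lactose −: all 4 remaining candidates are consistent.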